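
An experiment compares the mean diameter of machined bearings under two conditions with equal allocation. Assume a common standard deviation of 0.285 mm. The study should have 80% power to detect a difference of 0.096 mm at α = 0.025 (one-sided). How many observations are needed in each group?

For two equal groups, n per group = 2·((z_α + z_β)·σ/δ)².
z_α = 1.960; z_β = 0.842 (power 80%).
n = 2 × (2.802 × 0.285 / 0.096)² = 2 × 69.20 = 138.40
Round up: n = 139 per group.

139 per group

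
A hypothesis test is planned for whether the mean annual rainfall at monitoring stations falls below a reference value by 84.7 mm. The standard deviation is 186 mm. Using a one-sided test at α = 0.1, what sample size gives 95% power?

42

For a one-sample z-test, n = ((z_α + z_β)·σ/δ)².
z_α = 1.282 (one-sided α = 0.1); z_β = 1.645 (power 95% → β = 0.05).
n = (2.927 × 186 / 84.7)² = 41.31
Round up: n = 42.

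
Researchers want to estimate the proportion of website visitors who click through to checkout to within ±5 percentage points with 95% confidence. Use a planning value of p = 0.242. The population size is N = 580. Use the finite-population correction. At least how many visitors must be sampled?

For a proportion with margin E = 0.05 at 95% confidence, z = 1.960.
n = p̂(1−p̂)(z/E)² = 0.242 × 0.758 × (1.960/0.05)² = 281.88 — call this n₀.
Finite-population correction with N = 580: n = n₀ / (1 + (n₀−1)/N) = 281.88 / 1.484 = 189.95
Round up: n = 190.

190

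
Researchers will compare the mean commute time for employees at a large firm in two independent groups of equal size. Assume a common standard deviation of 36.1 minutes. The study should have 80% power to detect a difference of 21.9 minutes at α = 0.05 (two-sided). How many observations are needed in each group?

43 per group

For two equal groups, n per group = 2·((z_{α/2} + z_β)·σ/δ)².
z_{α/2} = 1.960; z_β = 0.842 (power 80%).
n = 2 × (2.802 × 36.1 / 21.9)² = 2 × 21.33 = 42.66
Round up: n = 43 per group.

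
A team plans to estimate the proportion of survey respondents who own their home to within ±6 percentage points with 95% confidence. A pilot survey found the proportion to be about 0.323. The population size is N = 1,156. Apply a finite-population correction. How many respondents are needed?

195

For a proportion with margin E = 0.06 at 95% confidence, z = 1.960.
n = p̂(1−p̂)(z/E)² = 0.323 × 0.677 × (1.960/0.06)² = 233.35 — call this n₀.
Finite-population correction with N = 1,156: n = n₀ / (1 + (n₀−1)/N) = 233.35 / 1.201 = 194.30
Round up: n = 195.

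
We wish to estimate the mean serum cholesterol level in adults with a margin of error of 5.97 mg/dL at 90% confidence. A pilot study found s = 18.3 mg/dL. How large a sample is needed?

26

For a mean, the margin of error is E = z·σ/√n, so n = (zσ/E)².
At 90% confidence, z = 1.645.
n = (1.645 × 18.3 / 5.97)² = 25.43
Round up: n = 26.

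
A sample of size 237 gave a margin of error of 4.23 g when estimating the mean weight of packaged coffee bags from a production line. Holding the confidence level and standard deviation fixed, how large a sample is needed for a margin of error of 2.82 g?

n = 534

Margin of error scales as 1/√n, so n₂ = n₁·(E₁/E₂)².
n₂ = 237 × (4.23/2.82)² = 237 × 2.25 = 533.25
Round up: n₂ = 534.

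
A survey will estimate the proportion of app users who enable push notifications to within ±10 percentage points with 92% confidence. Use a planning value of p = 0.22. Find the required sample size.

53

For a proportion with margin E = 0.1 at 92% confidence, z = 1.751.
n = p̂(1−p̂)(z/E)² = 0.22 × 0.78 × (1.751/0.1)² = 52.61
Round up: n = 53.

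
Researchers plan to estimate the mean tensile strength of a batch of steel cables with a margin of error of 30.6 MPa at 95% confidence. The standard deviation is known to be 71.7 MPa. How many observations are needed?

22

For a mean, the margin of error is E = z·σ/√n, so n = (zσ/E)².
At 95% confidence, z = 1.960.
n = (1.960 × 71.7 / 30.6)² = 21.09
Round up: n = 22.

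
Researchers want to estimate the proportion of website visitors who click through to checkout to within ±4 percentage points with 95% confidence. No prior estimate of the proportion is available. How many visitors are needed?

For a proportion with margin E = 0.04 at 95% confidence, z = 1.960.
With no prior estimate, use p = 0.5, which maximizes p(1−p) at 0.25.
n = 0.25 × (z/E)² = 0.25 × (1.960/0.04)² = 600.25
Round up: n = 601.

601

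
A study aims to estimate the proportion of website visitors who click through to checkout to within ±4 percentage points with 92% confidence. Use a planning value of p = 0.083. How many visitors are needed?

For a proportion with margin E = 0.04 at 92% confidence, z = 1.751.
n = p̂(1−p̂)(z/E)² = 0.083 × 0.917 × (1.751/0.04)² = 145.85
Round up: n = 146.

n = 146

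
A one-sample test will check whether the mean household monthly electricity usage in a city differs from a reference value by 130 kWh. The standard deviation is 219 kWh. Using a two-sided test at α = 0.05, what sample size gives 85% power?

For a one-sample z-test, n = ((z_{α/2} + z_β)·σ/δ)².
z_{α/2} = 1.960 (two-sided α = 0.05); z_β = 1.036 (power 85% → β = 0.15).
n = (2.996 × 219 / 130)² = 25.47
Round up: n = 26.

26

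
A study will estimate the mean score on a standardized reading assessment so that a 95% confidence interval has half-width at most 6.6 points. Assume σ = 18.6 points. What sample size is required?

For a mean, the margin of error is E = z·σ/√n, so n = (zσ/E)².
At 95% confidence, z = 1.960.
n = (1.960 × 18.6 / 6.6)² = 30.51
Round up: n = 31.

n = 31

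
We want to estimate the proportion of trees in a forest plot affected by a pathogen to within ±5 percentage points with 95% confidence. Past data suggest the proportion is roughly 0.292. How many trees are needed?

318

For a proportion with margin E = 0.05 at 95% confidence, z = 1.960.
n = p̂(1−p̂)(z/E)² = 0.292 × 0.708 × (1.960/0.05)² = 317.68
Round up: n = 318.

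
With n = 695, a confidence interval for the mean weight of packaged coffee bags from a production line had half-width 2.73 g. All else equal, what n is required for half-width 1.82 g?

Margin of error scales as 1/√n, so n₂ = n₁·(E₁/E₂)².
n₂ = 695 × (2.73/1.82)² = 695 × 2.25 = 1563.75
Round up: n₂ = 1564.

1564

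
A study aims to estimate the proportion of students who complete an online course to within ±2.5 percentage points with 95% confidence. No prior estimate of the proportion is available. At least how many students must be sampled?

For a proportion with margin E = 0.025 at 95% confidence, z = 1.960.
With no prior estimate, use p = 0.5, which maximizes p(1−p) at 0.25.
n = 0.25 × (z/E)² = 0.25 × (1.960/0.025)² = 1536.64
Round up: n = 1537.

1537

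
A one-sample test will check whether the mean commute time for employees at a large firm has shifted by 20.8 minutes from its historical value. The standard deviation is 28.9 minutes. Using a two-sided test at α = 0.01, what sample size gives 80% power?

For a one-sample z-test, n = ((z_{α/2} + z_β)·σ/δ)².
z_{α/2} = 2.576 (two-sided α = 0.01); z_β = 0.842 (power 80% → β = 0.2).
n = (3.418 × 28.9 / 20.8)² = 22.55
Round up: n = 23.

23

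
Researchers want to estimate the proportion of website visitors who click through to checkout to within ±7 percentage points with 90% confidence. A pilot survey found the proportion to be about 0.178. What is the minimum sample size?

For a proportion with margin E = 0.07 at 90% confidence, z = 1.645.
n = p̂(1−p̂)(z/E)² = 0.178 × 0.822 × (1.645/0.07)² = 80.80
Round up: n = 81.

81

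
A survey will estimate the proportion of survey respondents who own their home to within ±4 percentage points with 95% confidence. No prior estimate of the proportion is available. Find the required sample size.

For a proportion with margin E = 0.04 at 95% confidence, z = 1.960.
With no prior estimate, use p = 0.5, which maximizes p(1−p) at 0.25.
n = 0.25 × (z/E)² = 0.25 × (1.960/0.04)² = 600.25
Round up: n = 601.

n = 601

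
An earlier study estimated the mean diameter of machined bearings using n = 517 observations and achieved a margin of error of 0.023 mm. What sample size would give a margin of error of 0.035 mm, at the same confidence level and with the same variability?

224

Margin of error scales as 1/√n, so n₂ = n₁·(E₁/E₂)².
n₂ = 517 × (0.023/0.035)² = 517 × 0.4318 = 223.24
Round up: n₂ = 224.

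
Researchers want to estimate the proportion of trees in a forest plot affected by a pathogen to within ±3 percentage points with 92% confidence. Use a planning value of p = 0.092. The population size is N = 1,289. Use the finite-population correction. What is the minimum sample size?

234

For a proportion with margin E = 0.03 at 92% confidence, z = 1.751.
n = p̂(1−p̂)(z/E)² = 0.092 × 0.908 × (1.751/0.03)² = 284.58 — call this n₀.
Finite-population correction with N = 1,289: n = n₀ / (1 + (n₀−1)/N) = 284.58 / 1.22 = 233.26
Round up: n = 234.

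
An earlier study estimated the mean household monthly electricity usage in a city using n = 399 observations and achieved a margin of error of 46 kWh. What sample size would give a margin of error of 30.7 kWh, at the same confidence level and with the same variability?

896

Margin of error scales as 1/√n, so n₂ = n₁·(E₁/E₂)².
n₂ = 399 × (46/30.7)² = 399 × 2.245 = 895.75
Round up: n₂ = 896.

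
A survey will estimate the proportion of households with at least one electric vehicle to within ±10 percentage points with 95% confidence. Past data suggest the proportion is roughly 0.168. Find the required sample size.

54

For a proportion with margin E = 0.1 at 95% confidence, z = 1.960.
n = p̂(1−p̂)(z/E)² = 0.168 × 0.832 × (1.960/0.1)² = 53.70
Round up: n = 54.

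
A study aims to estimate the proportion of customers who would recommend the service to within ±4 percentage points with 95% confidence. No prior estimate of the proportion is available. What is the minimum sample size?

601

For a proportion with margin E = 0.04 at 95% confidence, z = 1.960.
With no prior estimate, use p = 0.5, which maximizes p(1−p) at 0.25.
n = 0.25 × (z/E)² = 0.25 × (1.960/0.04)² = 600.25
Round up: n = 601.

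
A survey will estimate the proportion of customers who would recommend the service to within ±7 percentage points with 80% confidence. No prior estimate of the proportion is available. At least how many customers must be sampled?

For a proportion with margin E = 0.07 at 80% confidence, z = 1.282.
With no prior estimate, use p = 0.5, which maximizes p(1−p) at 0.25.
n = 0.25 × (z/E)² = 0.25 × (1.282/0.07)² = 83.85
Round up: n = 84.

84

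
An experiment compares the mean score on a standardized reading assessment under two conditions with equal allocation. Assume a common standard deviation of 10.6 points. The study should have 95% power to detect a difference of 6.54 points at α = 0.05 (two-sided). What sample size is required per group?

For two equal groups, n per group = 2·((z_{α/2} + z_β)·σ/δ)².
z_{α/2} = 1.960; z_β = 1.645 (power 95%).
n = 2 × (3.605 × 10.6 / 6.54)² = 2 × 34.14 = 68.28
Round up: n = 69 per group.

69 per group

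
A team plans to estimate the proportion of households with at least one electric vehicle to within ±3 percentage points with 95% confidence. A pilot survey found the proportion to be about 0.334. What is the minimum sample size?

950

For a proportion with margin E = 0.03 at 95% confidence, z = 1.960.
n = p̂(1−p̂)(z/E)² = 0.334 × 0.666 × (1.960/0.03)² = 949.49
Round up: n = 950.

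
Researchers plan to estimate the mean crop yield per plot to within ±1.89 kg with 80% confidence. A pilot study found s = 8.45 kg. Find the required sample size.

For a mean, the margin of error is E = z·σ/√n, so n = (zσ/E)².
At 80% confidence, z = 1.282.
n = (1.282 × 8.45 / 1.89)² = 32.85
Round up: n = 33.

33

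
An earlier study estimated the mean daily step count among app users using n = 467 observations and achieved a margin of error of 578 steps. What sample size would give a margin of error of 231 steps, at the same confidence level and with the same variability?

Margin of error scales as 1/√n, so n₂ = n₁·(E₁/E₂)².
n₂ = 467 × (578/231)² = 467 × 6.261 = 2923.89
Round up: n₂ = 2924.

n = 2924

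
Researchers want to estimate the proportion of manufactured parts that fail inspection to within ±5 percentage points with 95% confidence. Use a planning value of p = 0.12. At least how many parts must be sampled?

163

For a proportion with margin E = 0.05 at 95% confidence, z = 1.960.
n = p̂(1−p̂)(z/E)² = 0.12 × 0.88 × (1.960/0.05)² = 162.27
Round up: n = 163.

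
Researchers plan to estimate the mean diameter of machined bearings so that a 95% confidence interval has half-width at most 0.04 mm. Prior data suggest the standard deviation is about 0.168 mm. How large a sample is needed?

68

For a mean, the margin of error is E = z·σ/√n, so n = (zσ/E)².
At 95% confidence, z = 1.960.
n = (1.960 × 0.168 / 0.04)² = 67.77
Round up: n = 68.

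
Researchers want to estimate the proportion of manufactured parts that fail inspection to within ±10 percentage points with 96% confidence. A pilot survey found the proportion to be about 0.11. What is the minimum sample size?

42

For a proportion with margin E = 0.1 at 96% confidence, z = 2.054.
n = p̂(1−p̂)(z/E)² = 0.11 × 0.89 × (2.054/0.1)² = 41.30
Round up: n = 42.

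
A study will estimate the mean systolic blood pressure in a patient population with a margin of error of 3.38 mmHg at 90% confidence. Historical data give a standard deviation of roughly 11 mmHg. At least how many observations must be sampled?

29

For a mean, the margin of error is E = z·σ/√n, so n = (zσ/E)².
At 90% confidence, z = 1.645.
n = (1.645 × 11 / 3.38)² = 28.66
Round up: n = 29.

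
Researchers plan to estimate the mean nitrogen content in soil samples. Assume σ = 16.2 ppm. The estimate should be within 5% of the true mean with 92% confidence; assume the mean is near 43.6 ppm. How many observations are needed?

For a mean, the margin of error is E = z·σ/√n, so n = (zσ/E)².
At 92% confidence, z = 1.751.
E = 5% of 43.6 = 2.18 ppm.
n = (1.751 × 16.2 / 2.18)² = 169.31
Round up: n = 170.

170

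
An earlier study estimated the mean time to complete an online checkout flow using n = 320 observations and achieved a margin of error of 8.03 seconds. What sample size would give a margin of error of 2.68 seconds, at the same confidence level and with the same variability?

Margin of error scales as 1/√n, so n₂ = n₁·(E₁/E₂)².
n₂ = 320 × (8.03/2.68)² = 320 × 8.978 = 2872.96
Round up: n₂ = 2873.

2873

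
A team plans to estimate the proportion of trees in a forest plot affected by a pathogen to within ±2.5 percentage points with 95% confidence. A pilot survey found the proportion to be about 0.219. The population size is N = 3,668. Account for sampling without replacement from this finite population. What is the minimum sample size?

For a proportion with margin E = 0.025 at 95% confidence, z = 1.960.
n = p̂(1−p̂)(z/E)² = 0.219 × 0.781 × (1.960/0.025)² = 1051.30 — call this n₀.
Finite-population correction with N = 3,668: n = n₀ / (1 + (n₀−1)/N) = 1051.30 / 1.286 = 817.50
Round up: n = 818.

n = 818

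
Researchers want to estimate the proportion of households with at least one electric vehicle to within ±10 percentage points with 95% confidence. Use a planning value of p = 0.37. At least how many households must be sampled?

90

For a proportion with margin E = 0.1 at 95% confidence, z = 1.960.
n = p̂(1−p̂)(z/E)² = 0.37 × 0.63 × (1.960/0.1)² = 89.55
Round up: n = 90.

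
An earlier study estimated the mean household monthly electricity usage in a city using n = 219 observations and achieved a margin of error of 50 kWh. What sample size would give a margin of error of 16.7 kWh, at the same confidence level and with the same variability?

1964

Margin of error scales as 1/√n, so n₂ = n₁·(E₁/E₂)².
n₂ = 219 × (50/16.7)² = 219 × 8.964 = 1963.12
Round up: n₂ = 1964.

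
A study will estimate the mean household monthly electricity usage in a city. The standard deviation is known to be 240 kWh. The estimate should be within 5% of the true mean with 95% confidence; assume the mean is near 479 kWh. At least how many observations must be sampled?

For a mean, the margin of error is E = z·σ/√n, so n = (zσ/E)².
At 95% confidence, z = 1.960.
E = 5% of 479 = 23.95 kWh.
n = (1.960 × 240 / 23.95)² = 385.77
Round up: n = 386.

n = 386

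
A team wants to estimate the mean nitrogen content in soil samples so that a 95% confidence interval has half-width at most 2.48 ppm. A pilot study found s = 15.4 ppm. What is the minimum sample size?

149

For a mean, the margin of error is E = z·σ/√n, so n = (zσ/E)².
At 95% confidence, z = 1.960.
n = (1.960 × 15.4 / 2.48)² = 148.13
Round up: n = 149.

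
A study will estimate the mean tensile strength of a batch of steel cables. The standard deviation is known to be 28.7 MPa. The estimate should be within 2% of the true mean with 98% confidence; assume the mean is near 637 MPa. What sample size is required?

28

For a mean, the margin of error is E = z·σ/√n, so n = (zσ/E)².
At 98% confidence, z = 2.326.
E = 2% of 637 = 12.74 MPa.
n = (2.326 × 28.7 / 12.74)² = 27.46
Round up: n = 28.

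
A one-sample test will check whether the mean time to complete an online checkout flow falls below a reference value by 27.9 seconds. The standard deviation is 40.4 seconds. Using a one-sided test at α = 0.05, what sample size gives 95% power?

For a one-sample z-test, n = ((z_α + z_β)·σ/δ)².
z_α = 1.645 (one-sided α = 0.05); z_β = 1.645 (power 95% → β = 0.05).
n = (3.290 × 40.4 / 27.9)² = 22.70
Round up: n = 23.

23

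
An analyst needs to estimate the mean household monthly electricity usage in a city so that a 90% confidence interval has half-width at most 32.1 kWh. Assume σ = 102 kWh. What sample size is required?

For a mean, the margin of error is E = z·σ/√n, so n = (zσ/E)².
At 90% confidence, z = 1.645.
n = (1.645 × 102 / 32.1)² = 27.32
Round up: n = 28.

28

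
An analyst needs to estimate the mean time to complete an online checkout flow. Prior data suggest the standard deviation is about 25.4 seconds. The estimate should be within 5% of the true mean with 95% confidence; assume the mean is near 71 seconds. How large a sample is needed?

197

For a mean, the margin of error is E = z·σ/√n, so n = (zσ/E)².
At 95% confidence, z = 1.960.
E = 5% of 71 = 3.55 seconds.
n = (1.960 × 25.4 / 3.55)² = 196.66
Round up: n = 197.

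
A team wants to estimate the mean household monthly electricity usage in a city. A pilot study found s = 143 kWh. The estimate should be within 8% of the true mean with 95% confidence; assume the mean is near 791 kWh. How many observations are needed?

n = 20

For a mean, the margin of error is E = z·σ/√n, so n = (zσ/E)².
At 95% confidence, z = 1.960.
E = 8% of 791 = 63.28 kWh.
n = (1.960 × 143 / 63.28)² = 19.62
Round up: n = 20.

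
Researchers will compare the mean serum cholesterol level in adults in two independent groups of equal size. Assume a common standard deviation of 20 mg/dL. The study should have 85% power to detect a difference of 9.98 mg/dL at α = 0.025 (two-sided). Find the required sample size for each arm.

For two equal groups, n per group = 2·((z_{α/2} + z_β)·σ/δ)².
z_{α/2} = 2.241; z_β = 1.036 (power 85%).
n = 2 × (3.277 × 20 / 9.98)² = 2 × 43.13 = 86.26
Round up: n = 87 per group.

87 per group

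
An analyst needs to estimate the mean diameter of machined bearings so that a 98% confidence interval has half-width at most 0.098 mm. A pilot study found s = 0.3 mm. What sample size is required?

For a mean, the margin of error is E = z·σ/√n, so n = (zσ/E)².
At 98% confidence, z = 2.326.
n = (2.326 × 0.3 / 0.098)² = 50.70
Round up: n = 51.

51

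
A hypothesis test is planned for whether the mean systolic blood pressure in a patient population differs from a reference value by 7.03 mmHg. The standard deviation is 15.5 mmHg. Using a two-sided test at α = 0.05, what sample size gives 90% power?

For a one-sample z-test, n = ((z_{α/2} + z_β)·σ/δ)².
z_{α/2} = 1.960 (two-sided α = 0.05); z_β = 1.282 (power 90% → β = 0.1).
n = (3.242 × 15.5 / 7.03)² = 51.10
Round up: n = 52.

52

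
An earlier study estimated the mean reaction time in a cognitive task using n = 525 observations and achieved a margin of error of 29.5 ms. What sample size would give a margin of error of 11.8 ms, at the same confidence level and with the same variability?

3282

Margin of error scales as 1/√n, so n₂ = n₁·(E₁/E₂)².
n₂ = 525 × (29.5/11.8)² = 525 × 6.25 = 3281.25
Round up: n₂ = 3282.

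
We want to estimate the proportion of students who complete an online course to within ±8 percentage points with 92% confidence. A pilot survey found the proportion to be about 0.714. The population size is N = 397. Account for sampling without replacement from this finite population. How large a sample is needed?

79

For a proportion with margin E = 0.08 at 92% confidence, z = 1.751.
n = p̂(1−p̂)(z/E)² = 0.714 × 0.286 × (1.751/0.08)² = 97.83 — call this n₀.
Finite-population correction with N = 397: n = n₀ / (1 + (n₀−1)/N) = 97.83 / 1.244 = 78.64
Round up: n = 79.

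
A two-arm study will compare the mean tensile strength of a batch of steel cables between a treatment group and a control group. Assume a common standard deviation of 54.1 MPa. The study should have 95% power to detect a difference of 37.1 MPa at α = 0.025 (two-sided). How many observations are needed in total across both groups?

130 total

For two equal groups, n per group = 2·((z_{α/2} + z_β)·σ/δ)².
z_{α/2} = 2.241; z_β = 1.645 (power 95%).
n = 2 × (3.886 × 54.1 / 37.1)² = 2 × 32.11 = 64.22
Round up: n = 65 per group.
Total across both groups: 2 × 65 = 130.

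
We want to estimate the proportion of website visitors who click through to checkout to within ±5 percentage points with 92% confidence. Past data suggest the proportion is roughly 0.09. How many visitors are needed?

101

For a proportion with margin E = 0.05 at 92% confidence, z = 1.751.
n = p̂(1−p̂)(z/E)² = 0.09 × 0.91 × (1.751/0.05)² = 100.44
Round up: n = 101.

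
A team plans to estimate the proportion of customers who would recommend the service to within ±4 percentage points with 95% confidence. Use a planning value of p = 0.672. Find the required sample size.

n = 530

For a proportion with margin E = 0.04 at 95% confidence, z = 1.960.
n = p̂(1−p̂)(z/E)² = 0.672 × 0.328 × (1.960/0.04)² = 529.22
Round up: n = 530.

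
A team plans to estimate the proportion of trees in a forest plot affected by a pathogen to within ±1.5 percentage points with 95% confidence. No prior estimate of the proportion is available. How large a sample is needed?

For a proportion with margin E = 0.015 at 95% confidence, z = 1.960.
With no prior estimate, use p = 0.5, which maximizes p(1−p) at 0.25.
n = 0.25 × (z/E)² = 0.25 × (1.960/0.015)² = 4268.44
Round up: n = 4269.

n = 4269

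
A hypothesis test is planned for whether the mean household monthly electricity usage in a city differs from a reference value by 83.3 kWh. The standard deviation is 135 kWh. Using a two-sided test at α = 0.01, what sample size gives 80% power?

31

For a one-sample z-test, n = ((z_{α/2} + z_β)·σ/δ)².
z_{α/2} = 2.576 (two-sided α = 0.01); z_β = 0.842 (power 80% → β = 0.2).
n = (3.418 × 135 / 83.3)² = 30.68
Round up: n = 31.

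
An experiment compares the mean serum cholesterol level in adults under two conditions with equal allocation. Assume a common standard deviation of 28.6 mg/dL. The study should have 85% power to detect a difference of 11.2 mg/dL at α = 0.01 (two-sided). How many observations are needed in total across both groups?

342 total

For two equal groups, n per group = 2·((z_{α/2} + z_β)·σ/δ)².
z_{α/2} = 2.576; z_β = 1.036 (power 85%).
n = 2 × (3.612 × 28.6 / 11.2)² = 2 × 85.07 = 170.14
Round up: n = 171 per group.
Total across both groups: 2 × 171 = 342.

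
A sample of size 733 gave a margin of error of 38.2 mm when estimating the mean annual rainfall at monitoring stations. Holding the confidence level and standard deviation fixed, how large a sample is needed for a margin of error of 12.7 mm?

Margin of error scales as 1/√n, so n₂ = n₁·(E₁/E₂)².
n₂ = 733 × (38.2/12.7)² = 733 × 9.047 = 6631.45
Round up: n₂ = 6632.

6632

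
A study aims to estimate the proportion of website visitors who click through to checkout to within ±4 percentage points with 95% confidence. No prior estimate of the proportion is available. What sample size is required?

For a proportion with margin E = 0.04 at 95% confidence, z = 1.960.
With no prior estimate, use p = 0.5, which maximizes p(1−p) at 0.25.
n = 0.25 × (z/E)² = 0.25 × (1.960/0.04)² = 600.25
Round up: n = 601.

601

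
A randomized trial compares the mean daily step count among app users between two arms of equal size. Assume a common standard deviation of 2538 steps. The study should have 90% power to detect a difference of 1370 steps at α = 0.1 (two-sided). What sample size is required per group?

For two equal groups, n per group = 2·((z_{α/2} + z_β)·σ/δ)².
z_{α/2} = 1.645; z_β = 1.282 (power 90%).
n = 2 × (2.927 × 2538 / 1370)² = 2 × 29.40 = 58.80
Round up: n = 59 per group.

59 per group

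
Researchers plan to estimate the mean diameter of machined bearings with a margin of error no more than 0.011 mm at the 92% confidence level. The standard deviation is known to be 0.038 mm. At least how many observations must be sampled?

37

For a mean, the margin of error is E = z·σ/√n, so n = (zσ/E)².
At 92% confidence, z = 1.751.
n = (1.751 × 0.038 / 0.011)² = 36.59
Round up: n = 37.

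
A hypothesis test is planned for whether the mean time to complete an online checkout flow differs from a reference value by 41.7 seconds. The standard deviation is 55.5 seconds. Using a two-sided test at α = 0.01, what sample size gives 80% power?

21

For a one-sample z-test, n = ((z_{α/2} + z_β)·σ/δ)².
z_{α/2} = 2.576 (two-sided α = 0.01); z_β = 0.842 (power 80% → β = 0.2).
n = (3.418 × 55.5 / 41.7)² = 20.69
Round up: n = 21.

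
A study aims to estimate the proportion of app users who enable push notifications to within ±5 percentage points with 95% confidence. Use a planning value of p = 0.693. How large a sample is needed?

n = 327

For a proportion with margin E = 0.05 at 95% confidence, z = 1.960.
n = p̂(1−p̂)(z/E)² = 0.693 × 0.307 × (1.960/0.05)² = 326.92
Round up: n = 327.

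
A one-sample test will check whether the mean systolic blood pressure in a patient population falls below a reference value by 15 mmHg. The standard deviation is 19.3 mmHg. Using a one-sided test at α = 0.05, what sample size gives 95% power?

18

For a one-sample z-test, n = ((z_α + z_β)·σ/δ)².
z_α = 1.645 (one-sided α = 0.05); z_β = 1.645 (power 95% → β = 0.05).
n = (3.290 × 19.3 / 15)² = 17.92
Round up: n = 18.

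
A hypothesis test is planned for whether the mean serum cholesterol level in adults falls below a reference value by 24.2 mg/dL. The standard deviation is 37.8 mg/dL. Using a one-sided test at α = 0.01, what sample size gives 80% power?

For a one-sample z-test, n = ((z_α + z_β)·σ/δ)².
z_α = 2.326 (one-sided α = 0.01); z_β = 0.842 (power 80% → β = 0.2).
n = (3.168 × 37.8 / 24.2)² = 24.49
Round up: n = 25.

25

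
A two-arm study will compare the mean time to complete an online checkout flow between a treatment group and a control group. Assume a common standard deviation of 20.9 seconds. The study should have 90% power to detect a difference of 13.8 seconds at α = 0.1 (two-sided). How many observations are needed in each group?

40 per group

For two equal groups, n per group = 2·((z_{α/2} + z_β)·σ/δ)².
z_{α/2} = 1.645; z_β = 1.282 (power 90%).
n = 2 × (2.927 × 20.9 / 13.8)² = 2 × 19.65 = 39.30
Round up: n = 40 per group.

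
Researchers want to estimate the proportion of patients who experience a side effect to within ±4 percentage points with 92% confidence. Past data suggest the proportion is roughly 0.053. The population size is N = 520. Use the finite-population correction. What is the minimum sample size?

For a proportion with margin E = 0.04 at 92% confidence, z = 1.751.
n = p̂(1−p̂)(z/E)² = 0.053 × 0.947 × (1.751/0.04)² = 96.18 — call this n₀.
Finite-population correction with N = 520: n = n₀ / (1 + (n₀−1)/N) = 96.18 / 1.183 = 81.30
Round up: n = 82.

n = 82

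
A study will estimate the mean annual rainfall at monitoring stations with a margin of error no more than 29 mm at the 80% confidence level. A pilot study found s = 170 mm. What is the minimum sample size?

For a mean, the margin of error is E = z·σ/√n, so n = (zσ/E)².
At 80% confidence, z = 1.282.
n = (1.282 × 170 / 29)² = 56.48
Round up: n = 57.

57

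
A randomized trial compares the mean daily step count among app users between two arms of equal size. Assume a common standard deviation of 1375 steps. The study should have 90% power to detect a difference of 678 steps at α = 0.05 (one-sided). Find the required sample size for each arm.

71 per group

For two equal groups, n per group = 2·((z_α + z_β)·σ/δ)².
z_α = 1.645; z_β = 1.282 (power 90%).
n = 2 × (2.927 × 1375 / 678)² = 2 × 35.24 = 70.48
Round up: n = 71 per group.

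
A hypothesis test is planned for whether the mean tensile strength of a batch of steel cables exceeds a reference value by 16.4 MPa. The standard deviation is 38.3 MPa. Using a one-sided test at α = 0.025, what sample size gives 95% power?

For a one-sample z-test, n = ((z_α + z_β)·σ/δ)².
z_α = 1.960 (one-sided α = 0.025); z_β = 1.645 (power 95% → β = 0.05).
n = (3.605 × 38.3 / 16.4)² = 70.88
Round up: n = 71.

n = 71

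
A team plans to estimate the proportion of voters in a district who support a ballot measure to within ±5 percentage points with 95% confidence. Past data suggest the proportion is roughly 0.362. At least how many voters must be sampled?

For a proportion with margin E = 0.05 at 95% confidence, z = 1.960.
n = p̂(1−p̂)(z/E)² = 0.362 × 0.638 × (1.960/0.05)² = 354.90
Round up: n = 355.

n = 355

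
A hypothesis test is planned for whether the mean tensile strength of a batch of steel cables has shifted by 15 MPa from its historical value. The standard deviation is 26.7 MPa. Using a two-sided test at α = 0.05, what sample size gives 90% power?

n = 34

For a one-sample z-test, n = ((z_{α/2} + z_β)·σ/δ)².
z_{α/2} = 1.960 (two-sided α = 0.05); z_β = 1.282 (power 90% → β = 0.1).
n = (3.242 × 26.7 / 15)² = 33.30
Round up: n = 34.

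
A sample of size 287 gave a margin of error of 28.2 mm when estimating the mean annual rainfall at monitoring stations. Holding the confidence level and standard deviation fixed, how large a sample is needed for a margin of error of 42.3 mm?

n = 128

Margin of error scales as 1/√n, so n₂ = n₁·(E₁/E₂)².
n₂ = 287 × (28.2/42.3)² = 287 × 0.4444 = 127.54
Round up: n₂ = 128.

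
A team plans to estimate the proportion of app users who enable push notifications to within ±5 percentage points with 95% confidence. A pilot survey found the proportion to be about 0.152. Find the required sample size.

For a proportion with margin E = 0.05 at 95% confidence, z = 1.960.
n = p̂(1−p̂)(z/E)² = 0.152 × 0.848 × (1.960/0.05)² = 198.07
Round up: n = 199.

199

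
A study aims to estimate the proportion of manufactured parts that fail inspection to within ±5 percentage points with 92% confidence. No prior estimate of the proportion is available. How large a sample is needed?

For a proportion with margin E = 0.05 at 92% confidence, z = 1.751.
With no prior estimate, use p = 0.5, which maximizes p(1−p) at 0.25.
n = 0.25 × (z/E)² = 0.25 × (1.751/0.05)² = 306.60
Round up: n = 307.

307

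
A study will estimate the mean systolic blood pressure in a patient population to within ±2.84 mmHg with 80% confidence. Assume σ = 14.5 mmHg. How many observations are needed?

For a mean, the margin of error is E = z·σ/√n, so n = (zσ/E)².
At 80% confidence, z = 1.282.
n = (1.282 × 14.5 / 2.84)² = 42.84
Round up: n = 43.

43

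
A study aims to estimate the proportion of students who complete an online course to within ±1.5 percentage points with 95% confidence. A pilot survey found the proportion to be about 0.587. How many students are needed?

4140

For a proportion with margin E = 0.015 at 95% confidence, z = 1.960.
n = p̂(1−p̂)(z/E)² = 0.587 × 0.413 × (1.960/0.015)² = 4139.21
Round up: n = 4140.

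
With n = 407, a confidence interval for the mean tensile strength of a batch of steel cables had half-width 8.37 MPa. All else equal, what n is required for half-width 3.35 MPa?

Margin of error scales as 1/√n, so n₂ = n₁·(E₁/E₂)².
n₂ = 407 × (8.37/3.35)² = 407 × 6.243 = 2540.90
Round up: n₂ = 2541.

2541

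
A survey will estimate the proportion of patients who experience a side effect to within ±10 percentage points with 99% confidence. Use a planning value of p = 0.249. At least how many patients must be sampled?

For a proportion with margin E = 0.1 at 99% confidence, z = 2.576.
n = p̂(1−p̂)(z/E)² = 0.249 × 0.751 × (2.576/0.1)² = 124.09
Round up: n = 125.

125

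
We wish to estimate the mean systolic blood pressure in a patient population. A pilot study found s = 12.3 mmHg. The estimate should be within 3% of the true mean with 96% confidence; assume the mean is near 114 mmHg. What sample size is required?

55

For a mean, the margin of error is E = z·σ/√n, so n = (zσ/E)².
At 96% confidence, z = 2.054.
E = 3% of 114 = 3.42 mmHg.
n = (2.054 × 12.3 / 3.42)² = 54.57
Round up: n = 55.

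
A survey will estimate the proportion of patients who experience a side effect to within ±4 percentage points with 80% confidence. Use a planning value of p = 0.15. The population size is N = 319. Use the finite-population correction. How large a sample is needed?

For a proportion with margin E = 0.04 at 80% confidence, z = 1.282.
n = p̂(1−p̂)(z/E)² = 0.15 × 0.85 × (1.282/0.04)² = 130.97 — call this n₀.
Finite-population correction with N = 319: n = n₀ / (1 + (n₀−1)/N) = 130.97 / 1.407 = 93.08
Round up: n = 94.

94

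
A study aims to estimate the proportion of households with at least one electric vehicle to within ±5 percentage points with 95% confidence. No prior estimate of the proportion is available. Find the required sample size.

For a proportion with margin E = 0.05 at 95% confidence, z = 1.960.
With no prior estimate, use p = 0.5, which maximizes p(1−p) at 0.25.
n = 0.25 × (z/E)² = 0.25 × (1.960/0.05)² = 384.16
Round up: n = 385.

n = 385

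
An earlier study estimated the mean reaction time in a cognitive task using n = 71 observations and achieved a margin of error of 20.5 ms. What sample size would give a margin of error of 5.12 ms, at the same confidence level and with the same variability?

Margin of error scales as 1/√n, so n₂ = n₁·(E₁/E₂)².
n₂ = 71 × (20.5/5.12)² = 71 × 16.03 = 1138.13
Round up: n₂ = 1139.

n = 1139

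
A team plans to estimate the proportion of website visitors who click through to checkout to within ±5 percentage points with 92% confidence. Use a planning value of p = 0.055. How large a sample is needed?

64

For a proportion with margin E = 0.05 at 92% confidence, z = 1.751.
n = p̂(1−p̂)(z/E)² = 0.055 × 0.945 × (1.751/0.05)² = 63.74
Round up: n = 64.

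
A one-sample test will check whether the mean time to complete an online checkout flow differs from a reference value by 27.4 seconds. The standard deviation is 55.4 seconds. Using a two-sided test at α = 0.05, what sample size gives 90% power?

43

For a one-sample z-test, n = ((z_{α/2} + z_β)·σ/δ)².
z_{α/2} = 1.960 (two-sided α = 0.05); z_β = 1.282 (power 90% → β = 0.1).
n = (3.242 × 55.4 / 27.4)² = 42.97
Round up: n = 43.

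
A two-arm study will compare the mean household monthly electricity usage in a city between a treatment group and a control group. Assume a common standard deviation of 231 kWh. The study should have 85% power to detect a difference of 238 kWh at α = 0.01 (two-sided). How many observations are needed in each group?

25 per group

For two equal groups, n per group = 2·((z_{α/2} + z_β)·σ/δ)².
z_{α/2} = 2.576; z_β = 1.036 (power 85%).
n = 2 × (3.612 × 231 / 238)² = 2 × 12.29 = 24.58
Round up: n = 25 per group.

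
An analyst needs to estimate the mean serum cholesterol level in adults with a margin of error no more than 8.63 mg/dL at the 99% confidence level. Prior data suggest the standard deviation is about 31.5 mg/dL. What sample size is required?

For a mean, the margin of error is E = z·σ/√n, so n = (zσ/E)².
At 99% confidence, z = 2.576.
n = (2.576 × 31.5 / 8.63)² = 88.41
Round up: n = 89.

n = 89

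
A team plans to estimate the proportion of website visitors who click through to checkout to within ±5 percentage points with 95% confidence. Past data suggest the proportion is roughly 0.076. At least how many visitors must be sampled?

108

For a proportion with margin E = 0.05 at 95% confidence, z = 1.960.
n = p̂(1−p̂)(z/E)² = 0.076 × 0.924 × (1.960/0.05)² = 107.91
Round up: n = 108.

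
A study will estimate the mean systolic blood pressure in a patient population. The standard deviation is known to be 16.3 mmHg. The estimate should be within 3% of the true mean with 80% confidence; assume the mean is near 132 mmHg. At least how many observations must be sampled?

n = 28

For a mean, the margin of error is E = z·σ/√n, so n = (zσ/E)².
At 80% confidence, z = 1.282.
E = 3% of 132 = 3.96 mmHg.
n = (1.282 × 16.3 / 3.96)² = 27.85
Round up: n = 28.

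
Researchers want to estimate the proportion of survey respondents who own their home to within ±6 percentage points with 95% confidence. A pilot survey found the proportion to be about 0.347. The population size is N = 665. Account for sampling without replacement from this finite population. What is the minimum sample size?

178

For a proportion with margin E = 0.06 at 95% confidence, z = 1.960.
n = p̂(1−p̂)(z/E)² = 0.347 × 0.653 × (1.960/0.06)² = 241.80 — call this n₀.
Finite-population correction with N = 665: n = n₀ / (1 + (n₀−1)/N) = 241.80 / 1.362 = 177.53
Round up: n = 178.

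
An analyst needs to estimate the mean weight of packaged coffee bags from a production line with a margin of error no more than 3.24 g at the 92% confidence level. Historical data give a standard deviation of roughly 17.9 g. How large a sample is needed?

94

For a mean, the margin of error is E = z·σ/√n, so n = (zσ/E)².
At 92% confidence, z = 1.751.
n = (1.751 × 17.9 / 3.24)² = 93.58
Round up: n = 94.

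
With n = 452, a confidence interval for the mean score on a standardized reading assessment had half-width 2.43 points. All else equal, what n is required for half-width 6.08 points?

Margin of error scales as 1/√n, so n₂ = n₁·(E₁/E₂)².
n₂ = 452 × (2.43/6.08)² = 452 × 0.1597 = 72.18
Round up: n₂ = 73.

73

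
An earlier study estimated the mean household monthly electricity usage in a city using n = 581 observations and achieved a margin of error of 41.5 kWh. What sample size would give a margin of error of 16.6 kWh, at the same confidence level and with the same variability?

3632

Margin of error scales as 1/√n, so n₂ = n₁·(E₁/E₂)².
n₂ = 581 × (41.5/16.6)² = 581 × 6.25 = 3631.25
Round up: n₂ = 3632.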